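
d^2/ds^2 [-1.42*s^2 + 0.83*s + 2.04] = -2.84000000000000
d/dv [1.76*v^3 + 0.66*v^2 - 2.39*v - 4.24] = 5.28*v^2 + 1.32*v - 2.39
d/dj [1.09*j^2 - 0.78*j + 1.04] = 2.18*j - 0.78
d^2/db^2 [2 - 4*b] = 0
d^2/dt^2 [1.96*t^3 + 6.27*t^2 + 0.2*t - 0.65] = 11.76*t + 12.54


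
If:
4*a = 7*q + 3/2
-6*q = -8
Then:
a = 65/24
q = 4/3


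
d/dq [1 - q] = -1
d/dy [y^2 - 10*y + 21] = 2*y - 10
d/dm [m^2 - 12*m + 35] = 2*m - 12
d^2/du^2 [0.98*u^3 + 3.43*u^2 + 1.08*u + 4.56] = 5.88*u + 6.86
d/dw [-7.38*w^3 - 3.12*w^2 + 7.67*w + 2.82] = -22.14*w^2 - 6.24*w + 7.67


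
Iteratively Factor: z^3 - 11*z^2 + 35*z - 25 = (z - 5)*(z^2 - 6*z + 5) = (z - 5)*(z - 1)*(z - 5)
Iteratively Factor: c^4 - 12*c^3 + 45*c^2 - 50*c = (c)*(c^3 - 12*c^2 + 45*c - 50) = c*(c - 5)*(c^2 - 7*c + 10) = c*(c - 5)^2*(c - 2)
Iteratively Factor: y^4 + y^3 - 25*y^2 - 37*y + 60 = (y + 3)*(y^3 - 2*y^2 - 19*y + 20) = (y - 5)*(y + 3)*(y^2 + 3*y - 4) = (y - 5)*(y + 3)*(y + 4)*(y - 1)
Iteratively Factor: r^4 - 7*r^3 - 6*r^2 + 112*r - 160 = (r - 2)*(r^3 - 5*r^2 - 16*r + 80) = (r - 5)*(r - 2)*(r^2 - 16) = (r - 5)*(r - 2)*(r + 4)*(r - 4)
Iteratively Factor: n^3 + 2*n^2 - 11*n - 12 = (n + 1)*(n^2 + n - 12) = (n + 1)*(n + 4)*(n - 3)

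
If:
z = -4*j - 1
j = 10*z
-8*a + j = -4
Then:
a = 77/164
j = -10/41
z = -1/41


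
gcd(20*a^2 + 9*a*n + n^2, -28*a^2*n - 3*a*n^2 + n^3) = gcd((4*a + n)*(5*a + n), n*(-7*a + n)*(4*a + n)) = 4*a + n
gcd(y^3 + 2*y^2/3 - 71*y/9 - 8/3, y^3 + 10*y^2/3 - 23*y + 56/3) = y - 8/3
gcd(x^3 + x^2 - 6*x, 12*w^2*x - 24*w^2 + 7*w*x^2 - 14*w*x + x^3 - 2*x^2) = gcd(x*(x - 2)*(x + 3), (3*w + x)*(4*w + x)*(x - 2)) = x - 2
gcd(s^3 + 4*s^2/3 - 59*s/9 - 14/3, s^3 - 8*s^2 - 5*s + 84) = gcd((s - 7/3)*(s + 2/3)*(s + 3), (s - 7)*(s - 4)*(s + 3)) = s + 3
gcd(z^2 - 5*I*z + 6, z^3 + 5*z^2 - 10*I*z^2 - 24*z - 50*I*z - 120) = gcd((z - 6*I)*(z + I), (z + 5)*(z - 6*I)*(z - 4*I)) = z - 6*I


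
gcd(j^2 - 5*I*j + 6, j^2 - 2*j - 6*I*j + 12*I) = j - 6*I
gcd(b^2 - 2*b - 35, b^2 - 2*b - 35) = b^2 - 2*b - 35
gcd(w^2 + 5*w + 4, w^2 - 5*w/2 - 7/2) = w + 1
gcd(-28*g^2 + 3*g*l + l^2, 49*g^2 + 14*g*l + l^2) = 7*g + l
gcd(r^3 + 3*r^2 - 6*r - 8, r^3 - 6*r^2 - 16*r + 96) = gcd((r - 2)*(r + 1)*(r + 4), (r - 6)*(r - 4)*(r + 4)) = r + 4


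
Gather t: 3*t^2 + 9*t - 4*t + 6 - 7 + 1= 3*t^2 + 5*t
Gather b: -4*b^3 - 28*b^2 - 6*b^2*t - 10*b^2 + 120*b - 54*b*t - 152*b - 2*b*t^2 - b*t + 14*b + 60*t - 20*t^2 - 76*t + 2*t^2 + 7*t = -4*b^3 + b^2*(-6*t - 38) + b*(-2*t^2 - 55*t - 18) - 18*t^2 - 9*t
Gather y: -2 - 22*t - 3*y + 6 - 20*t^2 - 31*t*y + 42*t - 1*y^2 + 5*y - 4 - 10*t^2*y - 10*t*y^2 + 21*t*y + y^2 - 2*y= -20*t^2 - 10*t*y^2 + 20*t + y*(-10*t^2 - 10*t)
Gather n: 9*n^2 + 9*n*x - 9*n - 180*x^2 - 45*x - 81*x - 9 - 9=9*n^2 + n*(9*x - 9) - 180*x^2 - 126*x - 18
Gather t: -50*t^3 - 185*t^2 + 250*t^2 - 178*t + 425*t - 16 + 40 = -50*t^3 + 65*t^2 + 247*t + 24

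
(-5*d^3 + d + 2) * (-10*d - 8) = 50*d^4 + 40*d^3 - 10*d^2 - 28*d - 16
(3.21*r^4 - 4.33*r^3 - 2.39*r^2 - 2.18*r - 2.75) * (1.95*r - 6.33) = 6.2595*r^5 - 28.7628*r^4 + 22.7484*r^3 + 10.8777*r^2 + 8.4369*r + 17.4075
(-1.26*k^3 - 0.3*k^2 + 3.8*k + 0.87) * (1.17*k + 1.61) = -1.4742*k^4 - 2.3796*k^3 + 3.963*k^2 + 7.1359*k + 1.4007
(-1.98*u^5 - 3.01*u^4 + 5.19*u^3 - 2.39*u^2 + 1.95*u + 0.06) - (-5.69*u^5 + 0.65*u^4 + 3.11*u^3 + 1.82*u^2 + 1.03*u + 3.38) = 3.71*u^5 - 3.66*u^4 + 2.08*u^3 - 4.21*u^2 + 0.92*u - 3.32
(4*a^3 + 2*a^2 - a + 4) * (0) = 0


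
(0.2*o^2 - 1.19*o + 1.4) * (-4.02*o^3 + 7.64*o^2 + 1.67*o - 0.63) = -0.804*o^5 + 6.3118*o^4 - 14.3856*o^3 + 8.5827*o^2 + 3.0877*o - 0.882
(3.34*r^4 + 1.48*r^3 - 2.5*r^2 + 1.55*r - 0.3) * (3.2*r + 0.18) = 10.688*r^5 + 5.3372*r^4 - 7.7336*r^3 + 4.51*r^2 - 0.681*r - 0.054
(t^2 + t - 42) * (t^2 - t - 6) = t^4 - 49*t^2 + 36*t + 252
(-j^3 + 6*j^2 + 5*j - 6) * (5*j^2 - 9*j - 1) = -5*j^5 + 39*j^4 - 28*j^3 - 81*j^2 + 49*j + 6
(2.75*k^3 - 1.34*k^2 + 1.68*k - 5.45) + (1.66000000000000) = 2.75*k^3 - 1.34*k^2 + 1.68*k - 3.79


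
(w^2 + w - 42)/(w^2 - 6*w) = (w + 7)/w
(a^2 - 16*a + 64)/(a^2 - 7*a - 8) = (a - 8)/(a + 1)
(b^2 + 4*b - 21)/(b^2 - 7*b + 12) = (b + 7)/(b - 4)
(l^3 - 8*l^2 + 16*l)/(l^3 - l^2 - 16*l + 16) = l*(l - 4)/(l^2 + 3*l - 4)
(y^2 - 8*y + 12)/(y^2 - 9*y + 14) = (y - 6)/(y - 7)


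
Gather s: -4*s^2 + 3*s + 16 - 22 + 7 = -4*s^2 + 3*s + 1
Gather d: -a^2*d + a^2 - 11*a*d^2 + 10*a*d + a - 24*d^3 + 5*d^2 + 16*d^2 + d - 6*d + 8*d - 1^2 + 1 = a^2 + a - 24*d^3 + d^2*(21 - 11*a) + d*(-a^2 + 10*a + 3)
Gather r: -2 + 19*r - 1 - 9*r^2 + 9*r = -9*r^2 + 28*r - 3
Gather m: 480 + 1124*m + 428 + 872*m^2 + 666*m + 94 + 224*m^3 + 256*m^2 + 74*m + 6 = 224*m^3 + 1128*m^2 + 1864*m + 1008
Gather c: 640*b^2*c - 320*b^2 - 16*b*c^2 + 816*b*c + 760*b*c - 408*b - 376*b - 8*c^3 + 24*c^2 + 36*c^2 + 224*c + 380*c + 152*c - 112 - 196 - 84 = -320*b^2 - 784*b - 8*c^3 + c^2*(60 - 16*b) + c*(640*b^2 + 1576*b + 756) - 392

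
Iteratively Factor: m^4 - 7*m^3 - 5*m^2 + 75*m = (m + 3)*(m^3 - 10*m^2 + 25*m) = (m - 5)*(m + 3)*(m^2 - 5*m) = m*(m - 5)*(m + 3)*(m - 5)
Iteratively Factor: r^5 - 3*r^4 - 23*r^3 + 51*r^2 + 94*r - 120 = (r - 3)*(r^4 - 23*r^2 - 18*r + 40) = (r - 5)*(r - 3)*(r^3 + 5*r^2 + 2*r - 8) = (r - 5)*(r - 3)*(r + 2)*(r^2 + 3*r - 4) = (r - 5)*(r - 3)*(r - 1)*(r + 2)*(r + 4)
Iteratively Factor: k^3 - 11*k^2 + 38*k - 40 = (k - 2)*(k^2 - 9*k + 20) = (k - 5)*(k - 2)*(k - 4)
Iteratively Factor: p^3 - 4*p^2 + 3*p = (p - 1)*(p^2 - 3*p) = (p - 3)*(p - 1)*(p)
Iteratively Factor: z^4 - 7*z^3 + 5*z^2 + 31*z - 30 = (z - 5)*(z^3 - 2*z^2 - 5*z + 6) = (z - 5)*(z - 3)*(z^2 + z - 2) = (z - 5)*(z - 3)*(z - 1)*(z + 2)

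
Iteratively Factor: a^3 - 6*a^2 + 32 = (a - 4)*(a^2 - 2*a - 8) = (a - 4)*(a + 2)*(a - 4)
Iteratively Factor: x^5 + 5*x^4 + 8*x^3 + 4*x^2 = (x)*(x^4 + 5*x^3 + 8*x^2 + 4*x) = x^2*(x^3 + 5*x^2 + 8*x + 4) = x^2*(x + 2)*(x^2 + 3*x + 2) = x^2*(x + 2)^2*(x + 1)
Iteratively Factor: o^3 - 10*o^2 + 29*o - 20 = (o - 4)*(o^2 - 6*o + 5) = (o - 4)*(o - 1)*(o - 5)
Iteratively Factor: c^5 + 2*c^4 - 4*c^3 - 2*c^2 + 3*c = (c)*(c^4 + 2*c^3 - 4*c^2 - 2*c + 3) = c*(c + 3)*(c^3 - c^2 - c + 1) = c*(c - 1)*(c + 3)*(c^2 - 1) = c*(c - 1)*(c + 1)*(c + 3)*(c - 1)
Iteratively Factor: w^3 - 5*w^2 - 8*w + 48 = (w + 3)*(w^2 - 8*w + 16) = (w - 4)*(w + 3)*(w - 4)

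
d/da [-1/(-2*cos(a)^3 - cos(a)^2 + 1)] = 2*(3*cos(a) + 1)*sin(a)*cos(a)/(2*cos(a)^3 + cos(a)^2 - 1)^2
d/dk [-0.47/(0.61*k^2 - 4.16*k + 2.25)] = (0.5734*k - 1.9552)/(0.61*k^2 - 4.16*k + 2.25)^2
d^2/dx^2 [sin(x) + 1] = -sin(x)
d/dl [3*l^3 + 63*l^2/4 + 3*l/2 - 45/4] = 9*l^2 + 63*l/2 + 3/2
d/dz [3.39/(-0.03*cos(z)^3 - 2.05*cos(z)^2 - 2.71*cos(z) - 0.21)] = (0.3051*sin(z)^2 - 13.899*cos(z) - 9.492)*sin(z)/(0.03*cos(z)^3 + 2.05*cos(z)^2 + 2.71*cos(z) + 0.21)^2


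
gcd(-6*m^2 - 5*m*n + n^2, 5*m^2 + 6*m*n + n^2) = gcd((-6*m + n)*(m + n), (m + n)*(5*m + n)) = m + n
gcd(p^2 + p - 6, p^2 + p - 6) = p^2 + p - 6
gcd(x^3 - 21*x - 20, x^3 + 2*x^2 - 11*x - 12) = x^2 + 5*x + 4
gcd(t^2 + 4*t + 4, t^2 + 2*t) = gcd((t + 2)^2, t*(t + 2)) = t + 2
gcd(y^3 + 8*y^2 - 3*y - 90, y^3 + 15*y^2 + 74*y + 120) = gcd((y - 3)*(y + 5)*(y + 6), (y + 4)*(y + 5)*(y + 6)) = y^2 + 11*y + 30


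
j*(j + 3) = j^2 + 3*j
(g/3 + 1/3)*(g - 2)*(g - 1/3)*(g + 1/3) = g^4/3 - g^3/3 - 19*g^2/27 + g/27 + 2/27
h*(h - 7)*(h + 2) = h^3 - 5*h^2 - 14*h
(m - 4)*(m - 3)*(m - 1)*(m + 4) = m^4 - 4*m^3 - 13*m^2 + 64*m - 48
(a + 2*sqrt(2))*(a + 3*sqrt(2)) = a^2 + 5*sqrt(2)*a + 12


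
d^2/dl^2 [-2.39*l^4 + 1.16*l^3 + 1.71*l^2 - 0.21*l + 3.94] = -28.68*l^2 + 6.96*l + 3.42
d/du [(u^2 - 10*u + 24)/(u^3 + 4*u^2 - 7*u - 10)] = (-u^4 + 20*u^3 - 39*u^2 - 212*u + 268)/(u^6 + 8*u^5 + 2*u^4 - 76*u^3 - 31*u^2 + 140*u + 100)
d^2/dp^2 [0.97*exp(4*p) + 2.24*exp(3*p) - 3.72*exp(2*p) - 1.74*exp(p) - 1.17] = (15.52*exp(3*p) + 20.16*exp(2*p) - 14.88*exp(p) - 1.74)*exp(p)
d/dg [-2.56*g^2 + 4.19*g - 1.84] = 4.19 - 5.12*g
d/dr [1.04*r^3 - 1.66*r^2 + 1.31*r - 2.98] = 3.12*r^2 - 3.32*r + 1.31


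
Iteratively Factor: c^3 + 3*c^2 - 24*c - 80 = (c + 4)*(c^2 - c - 20) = (c - 5)*(c + 4)*(c + 4)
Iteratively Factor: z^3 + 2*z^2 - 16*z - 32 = (z + 2)*(z^2 - 16) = (z + 2)*(z + 4)*(z - 4)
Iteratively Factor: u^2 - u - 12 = (u - 4)*(u + 3)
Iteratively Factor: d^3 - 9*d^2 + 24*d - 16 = (d - 1)*(d^2 - 8*d + 16) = (d - 4)*(d - 1)*(d - 4)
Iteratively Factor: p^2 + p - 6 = (p + 3)*(p - 2)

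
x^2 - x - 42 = (x - 7)*(x + 6)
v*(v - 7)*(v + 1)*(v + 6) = v^4 - 43*v^2 - 42*v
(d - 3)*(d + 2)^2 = d^3 + d^2 - 8*d - 12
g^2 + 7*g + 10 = (g + 2)*(g + 5)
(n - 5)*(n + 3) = n^2 - 2*n - 15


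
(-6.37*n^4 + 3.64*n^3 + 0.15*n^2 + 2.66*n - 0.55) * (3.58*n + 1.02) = -22.8046*n^5 + 6.5338*n^4 + 4.2498*n^3 + 9.6758*n^2 + 0.7442*n - 0.561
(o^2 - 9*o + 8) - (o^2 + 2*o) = 8 - 11*o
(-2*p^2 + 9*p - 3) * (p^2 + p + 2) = -2*p^4 + 7*p^3 + 2*p^2 + 15*p - 6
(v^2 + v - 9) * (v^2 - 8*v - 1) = v^4 - 7*v^3 - 18*v^2 + 71*v + 9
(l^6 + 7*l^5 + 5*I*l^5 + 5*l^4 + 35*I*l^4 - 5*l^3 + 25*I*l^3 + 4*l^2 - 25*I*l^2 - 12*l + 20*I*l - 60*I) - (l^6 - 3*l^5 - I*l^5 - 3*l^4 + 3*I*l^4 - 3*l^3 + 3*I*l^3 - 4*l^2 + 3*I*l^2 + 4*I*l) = 10*l^5 + 6*I*l^5 + 8*l^4 + 32*I*l^4 - 2*l^3 + 22*I*l^3 + 8*l^2 - 28*I*l^2 - 12*l + 16*I*l - 60*I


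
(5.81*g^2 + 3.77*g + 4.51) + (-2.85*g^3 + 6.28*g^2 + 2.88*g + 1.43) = -2.85*g^3 + 12.09*g^2 + 6.65*g + 5.94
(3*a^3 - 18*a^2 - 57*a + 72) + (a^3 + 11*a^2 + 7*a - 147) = 4*a^3 - 7*a^2 - 50*a - 75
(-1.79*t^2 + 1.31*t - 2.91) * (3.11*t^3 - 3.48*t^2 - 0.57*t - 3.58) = -5.5669*t^5 + 10.3033*t^4 - 12.5886*t^3 + 15.7883*t^2 - 3.0311*t + 10.4178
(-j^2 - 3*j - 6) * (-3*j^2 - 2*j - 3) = 3*j^4 + 11*j^3 + 27*j^2 + 21*j + 18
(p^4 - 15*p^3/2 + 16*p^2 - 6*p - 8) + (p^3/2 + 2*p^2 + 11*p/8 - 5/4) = p^4 - 7*p^3 + 18*p^2 - 37*p/8 - 37/4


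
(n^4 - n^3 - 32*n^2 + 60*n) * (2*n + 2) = 2*n^5 - 66*n^3 + 56*n^2 + 120*n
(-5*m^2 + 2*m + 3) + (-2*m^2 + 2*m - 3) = -7*m^2 + 4*m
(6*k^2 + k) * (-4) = -24*k^2 - 4*k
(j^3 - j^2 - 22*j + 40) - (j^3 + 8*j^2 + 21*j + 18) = -9*j^2 - 43*j + 22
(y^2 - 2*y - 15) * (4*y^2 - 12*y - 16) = 4*y^4 - 20*y^3 - 52*y^2 + 212*y + 240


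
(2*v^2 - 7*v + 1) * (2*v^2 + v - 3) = 4*v^4 - 12*v^3 - 11*v^2 + 22*v - 3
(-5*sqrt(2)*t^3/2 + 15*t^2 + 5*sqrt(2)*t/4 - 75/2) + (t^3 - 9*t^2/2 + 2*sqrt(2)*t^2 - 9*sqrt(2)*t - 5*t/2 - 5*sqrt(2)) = -5*sqrt(2)*t^3/2 + t^3 + 2*sqrt(2)*t^2 + 21*t^2/2 - 31*sqrt(2)*t/4 - 5*t/2 - 75/2 - 5*sqrt(2)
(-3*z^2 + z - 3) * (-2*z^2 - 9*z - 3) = 6*z^4 + 25*z^3 + 6*z^2 + 24*z + 9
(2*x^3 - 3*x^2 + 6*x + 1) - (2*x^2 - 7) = 2*x^3 - 5*x^2 + 6*x + 8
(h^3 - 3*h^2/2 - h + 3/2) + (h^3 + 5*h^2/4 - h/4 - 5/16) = 2*h^3 - h^2/4 - 5*h/4 + 19/16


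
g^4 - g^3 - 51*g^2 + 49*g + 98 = (g - 7)*(g - 2)*(g + 1)*(g + 7)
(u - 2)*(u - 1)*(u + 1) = u^3 - 2*u^2 - u + 2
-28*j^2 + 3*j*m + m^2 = (-4*j + m)*(7*j + m)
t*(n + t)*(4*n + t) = 4*n^2*t + 5*n*t^2 + t^3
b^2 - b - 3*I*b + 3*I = (b - 1)*(b - 3*I)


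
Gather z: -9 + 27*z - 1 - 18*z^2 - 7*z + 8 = -18*z^2 + 20*z - 2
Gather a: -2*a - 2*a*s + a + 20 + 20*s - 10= a*(-2*s - 1) + 20*s + 10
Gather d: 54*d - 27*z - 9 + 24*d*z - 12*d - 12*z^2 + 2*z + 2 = d*(24*z + 42) - 12*z^2 - 25*z - 7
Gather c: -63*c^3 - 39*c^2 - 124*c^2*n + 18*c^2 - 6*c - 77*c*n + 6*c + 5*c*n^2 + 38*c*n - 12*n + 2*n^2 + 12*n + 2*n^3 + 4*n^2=-63*c^3 + c^2*(-124*n - 21) + c*(5*n^2 - 39*n) + 2*n^3 + 6*n^2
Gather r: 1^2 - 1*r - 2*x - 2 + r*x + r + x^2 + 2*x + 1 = r*x + x^2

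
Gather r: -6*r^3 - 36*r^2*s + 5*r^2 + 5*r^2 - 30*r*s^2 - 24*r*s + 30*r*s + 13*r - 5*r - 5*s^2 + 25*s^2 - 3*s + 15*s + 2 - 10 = -6*r^3 + r^2*(10 - 36*s) + r*(-30*s^2 + 6*s + 8) + 20*s^2 + 12*s - 8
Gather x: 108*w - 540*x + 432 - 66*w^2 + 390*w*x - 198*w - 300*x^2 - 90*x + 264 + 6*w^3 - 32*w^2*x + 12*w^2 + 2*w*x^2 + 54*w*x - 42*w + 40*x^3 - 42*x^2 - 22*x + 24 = 6*w^3 - 54*w^2 - 132*w + 40*x^3 + x^2*(2*w - 342) + x*(-32*w^2 + 444*w - 652) + 720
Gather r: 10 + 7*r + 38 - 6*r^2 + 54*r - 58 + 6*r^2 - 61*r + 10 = 0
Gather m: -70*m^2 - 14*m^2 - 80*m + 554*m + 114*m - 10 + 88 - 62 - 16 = -84*m^2 + 588*m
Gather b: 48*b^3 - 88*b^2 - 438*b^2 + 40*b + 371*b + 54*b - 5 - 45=48*b^3 - 526*b^2 + 465*b - 50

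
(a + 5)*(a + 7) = a^2 + 12*a + 35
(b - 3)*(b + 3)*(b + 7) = b^3 + 7*b^2 - 9*b - 63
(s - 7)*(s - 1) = s^2 - 8*s + 7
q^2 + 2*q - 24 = (q - 4)*(q + 6)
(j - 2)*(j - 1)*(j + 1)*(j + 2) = j^4 - 5*j^2 + 4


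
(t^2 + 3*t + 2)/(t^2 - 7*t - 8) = (t + 2)/(t - 8)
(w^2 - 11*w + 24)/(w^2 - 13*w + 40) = (w - 3)/(w - 5)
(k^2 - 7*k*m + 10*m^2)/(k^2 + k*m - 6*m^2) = (k - 5*m)/(k + 3*m)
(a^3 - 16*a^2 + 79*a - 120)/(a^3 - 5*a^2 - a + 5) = (a^2 - 11*a + 24)/(a^2 - 1)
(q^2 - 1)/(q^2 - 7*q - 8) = (q - 1)/(q - 8)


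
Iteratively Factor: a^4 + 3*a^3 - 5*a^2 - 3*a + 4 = (a + 4)*(a^3 - a^2 - a + 1) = (a - 1)*(a + 4)*(a^2 - 1) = (a - 1)^2*(a + 4)*(a + 1)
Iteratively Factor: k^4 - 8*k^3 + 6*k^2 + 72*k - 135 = (k - 5)*(k^3 - 3*k^2 - 9*k + 27) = (k - 5)*(k + 3)*(k^2 - 6*k + 9) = (k - 5)*(k - 3)*(k + 3)*(k - 3)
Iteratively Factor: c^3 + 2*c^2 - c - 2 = (c + 1)*(c^2 + c - 2) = (c + 1)*(c + 2)*(c - 1)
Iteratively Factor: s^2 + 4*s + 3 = (s + 3)*(s + 1)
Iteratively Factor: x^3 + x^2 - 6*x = (x)*(x^2 + x - 6) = x*(x + 3)*(x - 2)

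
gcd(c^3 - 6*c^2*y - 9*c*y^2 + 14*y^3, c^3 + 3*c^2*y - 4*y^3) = -c^2 - c*y + 2*y^2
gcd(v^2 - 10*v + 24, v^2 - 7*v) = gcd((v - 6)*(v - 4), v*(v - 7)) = 1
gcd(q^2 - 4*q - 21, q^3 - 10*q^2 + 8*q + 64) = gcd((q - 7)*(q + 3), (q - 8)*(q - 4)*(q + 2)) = 1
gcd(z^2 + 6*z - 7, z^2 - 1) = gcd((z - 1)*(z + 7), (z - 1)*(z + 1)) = z - 1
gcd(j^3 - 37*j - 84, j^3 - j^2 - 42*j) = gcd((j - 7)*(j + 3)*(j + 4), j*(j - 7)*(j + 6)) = j - 7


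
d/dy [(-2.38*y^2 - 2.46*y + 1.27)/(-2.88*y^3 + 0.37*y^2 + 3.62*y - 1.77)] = (-6.8544*y^4 - 14.1696*y^3 + 3.2674*y^2 + 7.4854*y - 0.243200000000001)/(8.2944*y^6 - 2.1312*y^5 - 20.7143*y^4 + 12.874*y^3 + 11.7946*y^2 - 12.8148*y + 3.1329)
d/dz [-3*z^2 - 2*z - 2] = -6*z - 2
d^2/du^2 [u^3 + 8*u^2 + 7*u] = 6*u + 16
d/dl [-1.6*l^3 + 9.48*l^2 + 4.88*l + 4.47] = -4.8*l^2 + 18.96*l + 4.88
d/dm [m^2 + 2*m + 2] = 2*m + 2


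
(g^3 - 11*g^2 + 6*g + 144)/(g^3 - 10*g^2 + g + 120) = (g - 6)/(g - 5)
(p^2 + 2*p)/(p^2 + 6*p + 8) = p/(p + 4)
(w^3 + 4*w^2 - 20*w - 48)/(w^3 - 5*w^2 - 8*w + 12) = (w^2 + 2*w - 24)/(w^2 - 7*w + 6)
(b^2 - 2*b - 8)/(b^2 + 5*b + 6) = (b - 4)/(b + 3)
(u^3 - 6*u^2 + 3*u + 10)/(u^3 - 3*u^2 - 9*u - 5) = (u - 2)/(u + 1)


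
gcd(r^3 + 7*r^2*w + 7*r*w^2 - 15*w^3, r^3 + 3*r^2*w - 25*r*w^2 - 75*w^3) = r^2 + 8*r*w + 15*w^2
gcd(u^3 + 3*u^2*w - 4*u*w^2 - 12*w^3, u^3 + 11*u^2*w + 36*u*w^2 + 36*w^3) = u^2 + 5*u*w + 6*w^2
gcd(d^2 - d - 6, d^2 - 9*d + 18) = d - 3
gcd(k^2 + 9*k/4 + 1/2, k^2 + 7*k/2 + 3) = k + 2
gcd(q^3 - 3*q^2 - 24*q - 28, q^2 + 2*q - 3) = 1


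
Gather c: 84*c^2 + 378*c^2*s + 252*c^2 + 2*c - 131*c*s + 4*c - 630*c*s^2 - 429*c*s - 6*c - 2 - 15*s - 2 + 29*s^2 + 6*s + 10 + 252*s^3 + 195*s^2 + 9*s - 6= c^2*(378*s + 336) + c*(-630*s^2 - 560*s) + 252*s^3 + 224*s^2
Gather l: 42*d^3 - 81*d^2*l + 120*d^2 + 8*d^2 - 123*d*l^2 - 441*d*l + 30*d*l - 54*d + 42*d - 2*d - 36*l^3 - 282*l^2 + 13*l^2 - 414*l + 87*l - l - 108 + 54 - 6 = 42*d^3 + 128*d^2 - 14*d - 36*l^3 + l^2*(-123*d - 269) + l*(-81*d^2 - 411*d - 328) - 60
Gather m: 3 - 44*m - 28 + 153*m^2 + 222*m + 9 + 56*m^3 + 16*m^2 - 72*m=56*m^3 + 169*m^2 + 106*m - 16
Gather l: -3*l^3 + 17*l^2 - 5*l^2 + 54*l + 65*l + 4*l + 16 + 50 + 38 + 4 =-3*l^3 + 12*l^2 + 123*l + 108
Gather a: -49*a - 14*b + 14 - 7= -49*a - 14*b + 7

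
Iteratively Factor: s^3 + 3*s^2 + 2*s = (s)*(s^2 + 3*s + 2) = s*(s + 2)*(s + 1)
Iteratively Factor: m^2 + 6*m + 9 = (m + 3)*(m + 3)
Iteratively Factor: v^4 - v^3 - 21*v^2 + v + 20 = (v - 1)*(v^3 - 21*v - 20) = (v - 1)*(v + 1)*(v^2 - v - 20) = (v - 5)*(v - 1)*(v + 1)*(v + 4)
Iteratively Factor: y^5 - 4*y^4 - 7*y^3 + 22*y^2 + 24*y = (y - 4)*(y^4 - 7*y^2 - 6*y) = (y - 4)*(y + 1)*(y^3 - y^2 - 6*y) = y*(y - 4)*(y + 1)*(y^2 - y - 6) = y*(y - 4)*(y + 1)*(y + 2)*(y - 3)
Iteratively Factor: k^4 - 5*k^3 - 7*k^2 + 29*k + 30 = (k - 5)*(k^3 - 7*k - 6) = (k - 5)*(k - 3)*(k^2 + 3*k + 2) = (k - 5)*(k - 3)*(k + 1)*(k + 2)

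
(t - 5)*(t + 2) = t^2 - 3*t - 10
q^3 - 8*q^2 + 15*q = q*(q - 5)*(q - 3)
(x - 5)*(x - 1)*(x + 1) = x^3 - 5*x^2 - x + 5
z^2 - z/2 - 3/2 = (z - 3/2)*(z + 1)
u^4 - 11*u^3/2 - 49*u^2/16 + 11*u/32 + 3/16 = (u - 6)*(u - 1/4)*(u + 1/4)*(u + 1/2)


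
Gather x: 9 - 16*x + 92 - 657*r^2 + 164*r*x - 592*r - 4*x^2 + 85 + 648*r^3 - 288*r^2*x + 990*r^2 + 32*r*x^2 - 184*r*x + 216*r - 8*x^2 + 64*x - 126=648*r^3 + 333*r^2 - 376*r + x^2*(32*r - 12) + x*(-288*r^2 - 20*r + 48) + 60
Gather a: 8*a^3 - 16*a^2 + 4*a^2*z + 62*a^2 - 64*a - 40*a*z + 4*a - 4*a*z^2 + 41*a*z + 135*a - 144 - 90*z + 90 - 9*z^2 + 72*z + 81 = 8*a^3 + a^2*(4*z + 46) + a*(-4*z^2 + z + 75) - 9*z^2 - 18*z + 27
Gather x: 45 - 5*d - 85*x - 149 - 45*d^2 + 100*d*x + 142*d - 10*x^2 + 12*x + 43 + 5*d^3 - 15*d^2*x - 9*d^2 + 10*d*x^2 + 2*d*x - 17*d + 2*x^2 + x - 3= 5*d^3 - 54*d^2 + 120*d + x^2*(10*d - 8) + x*(-15*d^2 + 102*d - 72) - 64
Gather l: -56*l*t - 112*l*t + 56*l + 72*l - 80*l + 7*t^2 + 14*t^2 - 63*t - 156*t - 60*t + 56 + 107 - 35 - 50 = l*(48 - 168*t) + 21*t^2 - 279*t + 78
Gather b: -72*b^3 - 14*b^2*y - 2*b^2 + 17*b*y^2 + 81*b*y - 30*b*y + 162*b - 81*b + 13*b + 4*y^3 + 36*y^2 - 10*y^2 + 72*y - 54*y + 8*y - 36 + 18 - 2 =-72*b^3 + b^2*(-14*y - 2) + b*(17*y^2 + 51*y + 94) + 4*y^3 + 26*y^2 + 26*y - 20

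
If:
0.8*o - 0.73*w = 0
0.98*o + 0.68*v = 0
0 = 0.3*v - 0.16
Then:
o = -0.37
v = 0.53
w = -0.41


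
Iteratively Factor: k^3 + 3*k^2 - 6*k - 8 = (k - 2)*(k^2 + 5*k + 4) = (k - 2)*(k + 1)*(k + 4)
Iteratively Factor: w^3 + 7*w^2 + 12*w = (w)*(w^2 + 7*w + 12) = w*(w + 3)*(w + 4)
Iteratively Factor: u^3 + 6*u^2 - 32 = (u + 4)*(u^2 + 2*u - 8) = (u + 4)^2*(u - 2)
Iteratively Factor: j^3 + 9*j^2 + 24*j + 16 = (j + 4)*(j^2 + 5*j + 4) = (j + 4)^2*(j + 1)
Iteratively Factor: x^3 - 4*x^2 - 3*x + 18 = (x - 3)*(x^2 - x - 6) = (x - 3)*(x + 2)*(x - 3)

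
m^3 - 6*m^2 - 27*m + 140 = (m - 7)*(m - 4)*(m + 5)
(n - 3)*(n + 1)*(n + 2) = n^3 - 7*n - 6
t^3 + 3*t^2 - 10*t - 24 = (t - 3)*(t + 2)*(t + 4)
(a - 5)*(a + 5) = a^2 - 25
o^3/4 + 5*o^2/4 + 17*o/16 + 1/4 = (o/4 + 1)*(o + 1/2)^2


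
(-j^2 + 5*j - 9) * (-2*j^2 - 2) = 2*j^4 - 10*j^3 + 20*j^2 - 10*j + 18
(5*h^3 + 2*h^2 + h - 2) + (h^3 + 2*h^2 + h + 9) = 6*h^3 + 4*h^2 + 2*h + 7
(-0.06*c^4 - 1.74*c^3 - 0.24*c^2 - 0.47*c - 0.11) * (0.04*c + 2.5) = -0.0024*c^5 - 0.2196*c^4 - 4.3596*c^3 - 0.6188*c^2 - 1.1794*c - 0.275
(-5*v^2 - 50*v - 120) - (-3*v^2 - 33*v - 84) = -2*v^2 - 17*v - 36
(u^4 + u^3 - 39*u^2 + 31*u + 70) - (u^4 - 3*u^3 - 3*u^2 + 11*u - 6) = 4*u^3 - 36*u^2 + 20*u + 76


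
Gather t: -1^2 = -1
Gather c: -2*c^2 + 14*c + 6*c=-2*c^2 + 20*c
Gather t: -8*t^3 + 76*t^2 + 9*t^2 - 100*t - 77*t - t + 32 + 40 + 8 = -8*t^3 + 85*t^2 - 178*t + 80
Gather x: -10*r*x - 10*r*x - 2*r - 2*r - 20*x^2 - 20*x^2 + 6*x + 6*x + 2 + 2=-4*r - 40*x^2 + x*(12 - 20*r) + 4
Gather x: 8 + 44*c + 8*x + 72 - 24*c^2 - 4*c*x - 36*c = -24*c^2 + 8*c + x*(8 - 4*c) + 80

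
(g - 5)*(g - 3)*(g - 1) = g^3 - 9*g^2 + 23*g - 15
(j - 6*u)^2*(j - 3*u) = j^3 - 15*j^2*u + 72*j*u^2 - 108*u^3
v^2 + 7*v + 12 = (v + 3)*(v + 4)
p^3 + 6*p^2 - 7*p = p*(p - 1)*(p + 7)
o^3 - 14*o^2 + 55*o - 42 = (o - 7)*(o - 6)*(o - 1)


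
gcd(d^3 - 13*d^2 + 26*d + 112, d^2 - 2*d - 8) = d + 2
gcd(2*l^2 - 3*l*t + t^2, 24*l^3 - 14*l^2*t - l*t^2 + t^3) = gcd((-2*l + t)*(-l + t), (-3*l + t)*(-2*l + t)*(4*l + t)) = -2*l + t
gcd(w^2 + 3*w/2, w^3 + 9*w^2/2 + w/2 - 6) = w + 3/2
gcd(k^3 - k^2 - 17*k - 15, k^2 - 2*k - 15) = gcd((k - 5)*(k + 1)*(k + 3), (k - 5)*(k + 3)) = k^2 - 2*k - 15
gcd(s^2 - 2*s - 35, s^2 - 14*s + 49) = s - 7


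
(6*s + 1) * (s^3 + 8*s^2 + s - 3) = 6*s^4 + 49*s^3 + 14*s^2 - 17*s - 3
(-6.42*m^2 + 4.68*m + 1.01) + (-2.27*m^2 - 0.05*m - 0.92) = -8.69*m^2 + 4.63*m + 0.09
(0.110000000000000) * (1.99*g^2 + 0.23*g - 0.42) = 0.2189*g^2 + 0.0253*g - 0.0462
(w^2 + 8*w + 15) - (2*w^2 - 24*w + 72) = -w^2 + 32*w - 57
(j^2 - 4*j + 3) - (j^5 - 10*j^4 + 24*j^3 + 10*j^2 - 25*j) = -j^5 + 10*j^4 - 24*j^3 - 9*j^2 + 21*j + 3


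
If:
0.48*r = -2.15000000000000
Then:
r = -4.48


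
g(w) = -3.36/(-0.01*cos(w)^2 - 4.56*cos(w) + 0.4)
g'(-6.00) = 0.27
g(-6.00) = 0.84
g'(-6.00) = 0.27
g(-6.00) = 0.84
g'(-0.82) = -1.52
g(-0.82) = 1.24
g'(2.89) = 0.16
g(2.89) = -0.70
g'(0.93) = 2.27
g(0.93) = 1.44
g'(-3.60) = 0.34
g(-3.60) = -0.75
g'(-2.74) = -0.28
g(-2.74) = -0.73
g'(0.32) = 0.31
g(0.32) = 0.85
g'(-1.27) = -16.17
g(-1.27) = 3.53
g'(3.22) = -0.05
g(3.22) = -0.68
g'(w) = -3.36*(-0.02*sin(w)*cos(w) - 4.56*sin(w))/(-0.01*cos(w)^2 - 4.56*cos(w) + 0.4)^2 = (0.0672*cos(w) + 15.3216)*sin(w)/(0.01*cos(w)^2 + 4.56*cos(w) - 0.4)^2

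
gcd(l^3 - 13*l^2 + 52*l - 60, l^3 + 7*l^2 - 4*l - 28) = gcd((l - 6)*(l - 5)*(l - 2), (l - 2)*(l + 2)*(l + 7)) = l - 2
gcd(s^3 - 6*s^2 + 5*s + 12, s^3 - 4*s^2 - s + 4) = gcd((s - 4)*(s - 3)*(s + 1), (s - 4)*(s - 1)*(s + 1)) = s^2 - 3*s - 4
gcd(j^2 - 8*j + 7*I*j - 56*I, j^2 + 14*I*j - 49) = j + 7*I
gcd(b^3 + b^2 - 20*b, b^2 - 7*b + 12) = b - 4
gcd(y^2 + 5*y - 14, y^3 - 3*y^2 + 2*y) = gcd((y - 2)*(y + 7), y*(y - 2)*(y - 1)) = y - 2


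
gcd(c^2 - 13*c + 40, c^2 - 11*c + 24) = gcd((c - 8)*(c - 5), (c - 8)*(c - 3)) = c - 8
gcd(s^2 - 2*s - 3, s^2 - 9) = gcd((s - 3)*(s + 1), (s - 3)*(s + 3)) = s - 3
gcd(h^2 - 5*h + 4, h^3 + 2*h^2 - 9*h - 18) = 1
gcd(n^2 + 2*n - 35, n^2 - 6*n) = 1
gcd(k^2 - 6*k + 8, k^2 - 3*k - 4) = k - 4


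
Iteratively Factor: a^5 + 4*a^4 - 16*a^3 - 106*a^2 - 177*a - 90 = (a - 5)*(a^4 + 9*a^3 + 29*a^2 + 39*a + 18) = (a - 5)*(a + 3)*(a^3 + 6*a^2 + 11*a + 6) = (a - 5)*(a + 3)^2*(a^2 + 3*a + 2) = (a - 5)*(a + 1)*(a + 3)^2*(a + 2)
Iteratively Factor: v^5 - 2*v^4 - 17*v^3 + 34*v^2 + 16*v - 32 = (v - 4)*(v^4 + 2*v^3 - 9*v^2 - 2*v + 8) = (v - 4)*(v + 1)*(v^3 + v^2 - 10*v + 8) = (v - 4)*(v + 1)*(v + 4)*(v^2 - 3*v + 2) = (v - 4)*(v - 1)*(v + 1)*(v + 4)*(v - 2)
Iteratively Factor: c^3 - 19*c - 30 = (c + 2)*(c^2 - 2*c - 15) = (c + 2)*(c + 3)*(c - 5)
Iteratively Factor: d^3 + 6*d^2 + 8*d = (d + 2)*(d^2 + 4*d) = (d + 2)*(d + 4)*(d)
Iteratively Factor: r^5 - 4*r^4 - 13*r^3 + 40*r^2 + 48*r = (r)*(r^4 - 4*r^3 - 13*r^2 + 40*r + 48) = r*(r + 3)*(r^3 - 7*r^2 + 8*r + 16) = r*(r + 1)*(r + 3)*(r^2 - 8*r + 16) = r*(r - 4)*(r + 1)*(r + 3)*(r - 4)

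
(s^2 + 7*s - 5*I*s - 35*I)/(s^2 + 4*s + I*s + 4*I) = (s^2 + s*(7 - 5*I) - 35*I)/(s^2 + s*(4 + I) + 4*I)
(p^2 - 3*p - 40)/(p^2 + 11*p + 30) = (p - 8)/(p + 6)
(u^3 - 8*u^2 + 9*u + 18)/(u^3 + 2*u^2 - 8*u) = (u^3 - 8*u^2 + 9*u + 18)/(u*(u^2 + 2*u - 8))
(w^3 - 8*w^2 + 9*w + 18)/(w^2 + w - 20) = (w^3 - 8*w^2 + 9*w + 18)/(w^2 + w - 20)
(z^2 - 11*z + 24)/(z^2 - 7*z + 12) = (z - 8)/(z - 4)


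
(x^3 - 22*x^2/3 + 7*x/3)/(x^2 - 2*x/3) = (3*x^2 - 22*x + 7)/(3*x - 2)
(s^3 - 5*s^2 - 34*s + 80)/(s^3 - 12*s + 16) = (s^2 - 3*s - 40)/(s^2 + 2*s - 8)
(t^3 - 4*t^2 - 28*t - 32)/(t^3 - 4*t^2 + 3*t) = (t^3 - 4*t^2 - 28*t - 32)/(t*(t^2 - 4*t + 3))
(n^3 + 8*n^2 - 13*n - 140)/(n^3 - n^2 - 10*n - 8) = (n^2 + 12*n + 35)/(n^2 + 3*n + 2)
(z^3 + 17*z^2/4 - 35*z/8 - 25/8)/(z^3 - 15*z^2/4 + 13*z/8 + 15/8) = (z + 5)/(z - 3)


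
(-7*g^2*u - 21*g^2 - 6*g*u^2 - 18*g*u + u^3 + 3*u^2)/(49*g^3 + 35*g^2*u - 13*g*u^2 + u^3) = (u + 3)/(-7*g + u)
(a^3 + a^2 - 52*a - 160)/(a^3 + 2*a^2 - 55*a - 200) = (a + 4)/(a + 5)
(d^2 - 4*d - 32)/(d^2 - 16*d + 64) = (d + 4)/(d - 8)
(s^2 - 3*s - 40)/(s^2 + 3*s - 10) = (s - 8)/(s - 2)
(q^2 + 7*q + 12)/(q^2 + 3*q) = (q + 4)/q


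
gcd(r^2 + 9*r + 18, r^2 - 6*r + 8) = 1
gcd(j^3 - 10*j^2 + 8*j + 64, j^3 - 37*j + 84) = j - 4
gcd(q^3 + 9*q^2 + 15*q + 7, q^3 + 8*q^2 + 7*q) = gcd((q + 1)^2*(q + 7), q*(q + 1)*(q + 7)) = q^2 + 8*q + 7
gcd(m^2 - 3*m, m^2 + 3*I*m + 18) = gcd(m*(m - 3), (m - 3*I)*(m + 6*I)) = 1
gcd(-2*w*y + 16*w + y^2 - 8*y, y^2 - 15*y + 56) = y - 8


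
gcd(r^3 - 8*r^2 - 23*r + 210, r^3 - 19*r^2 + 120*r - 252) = r^2 - 13*r + 42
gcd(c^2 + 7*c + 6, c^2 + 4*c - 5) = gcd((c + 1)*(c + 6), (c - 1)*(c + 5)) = 1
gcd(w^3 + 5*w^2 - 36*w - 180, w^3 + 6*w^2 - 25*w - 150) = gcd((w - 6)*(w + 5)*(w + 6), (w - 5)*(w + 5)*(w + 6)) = w^2 + 11*w + 30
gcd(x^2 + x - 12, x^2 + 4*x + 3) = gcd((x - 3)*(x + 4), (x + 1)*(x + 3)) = 1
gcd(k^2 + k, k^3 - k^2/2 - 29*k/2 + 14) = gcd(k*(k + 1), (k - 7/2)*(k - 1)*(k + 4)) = 1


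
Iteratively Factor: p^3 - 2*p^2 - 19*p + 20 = (p - 1)*(p^2 - p - 20) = (p - 5)*(p - 1)*(p + 4)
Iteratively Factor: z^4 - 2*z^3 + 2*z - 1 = (z - 1)*(z^3 - z^2 - z + 1) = (z - 1)^2*(z^2 - 1) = (z - 1)^2*(z + 1)*(z - 1)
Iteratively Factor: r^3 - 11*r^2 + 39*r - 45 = (r - 5)*(r^2 - 6*r + 9) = (r - 5)*(r - 3)*(r - 3)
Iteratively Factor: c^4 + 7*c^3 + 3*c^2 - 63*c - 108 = (c + 3)*(c^3 + 4*c^2 - 9*c - 36) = (c - 3)*(c + 3)*(c^2 + 7*c + 12) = (c - 3)*(c + 3)*(c + 4)*(c + 3)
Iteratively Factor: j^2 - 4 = (j + 2)*(j - 2)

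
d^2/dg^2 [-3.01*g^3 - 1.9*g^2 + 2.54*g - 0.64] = -18.06*g - 3.8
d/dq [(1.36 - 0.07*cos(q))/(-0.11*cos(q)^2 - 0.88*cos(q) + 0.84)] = 1.29132231404959*(0.0077*cos(q)^2 - 0.2992*cos(q) - 1.138)*sin(q)/(-0.125*sin(q)^2 + 1.0*cos(q) - 0.829545454545455)^2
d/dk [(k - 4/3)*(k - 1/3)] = 2*k - 5/3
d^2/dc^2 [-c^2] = -2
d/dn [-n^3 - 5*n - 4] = -3*n^2 - 5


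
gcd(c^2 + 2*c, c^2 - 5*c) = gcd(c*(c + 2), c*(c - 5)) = c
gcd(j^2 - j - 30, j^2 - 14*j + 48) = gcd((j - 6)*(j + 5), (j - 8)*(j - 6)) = j - 6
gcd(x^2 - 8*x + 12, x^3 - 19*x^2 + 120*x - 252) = x - 6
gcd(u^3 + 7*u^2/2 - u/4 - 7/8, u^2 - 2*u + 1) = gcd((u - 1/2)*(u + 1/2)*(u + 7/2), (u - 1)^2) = 1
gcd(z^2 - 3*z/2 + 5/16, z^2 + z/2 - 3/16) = z - 1/4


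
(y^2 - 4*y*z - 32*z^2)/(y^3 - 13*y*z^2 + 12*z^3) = (y - 8*z)/(y^2 - 4*y*z + 3*z^2)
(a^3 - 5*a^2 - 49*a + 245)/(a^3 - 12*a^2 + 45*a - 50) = (a^2 - 49)/(a^2 - 7*a + 10)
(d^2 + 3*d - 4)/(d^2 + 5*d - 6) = (d + 4)/(d + 6)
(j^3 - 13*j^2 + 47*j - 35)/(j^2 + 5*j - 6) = (j^2 - 12*j + 35)/(j + 6)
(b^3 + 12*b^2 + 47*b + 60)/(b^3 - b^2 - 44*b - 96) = (b + 5)/(b - 8)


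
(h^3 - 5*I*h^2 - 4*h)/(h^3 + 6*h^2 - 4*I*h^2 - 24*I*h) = (h - I)/(h + 6)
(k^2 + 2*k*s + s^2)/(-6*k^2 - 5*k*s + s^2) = (k + s)/(-6*k + s)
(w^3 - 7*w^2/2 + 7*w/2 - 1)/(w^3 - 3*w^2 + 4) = (w^2 - 3*w/2 + 1/2)/(w^2 - w - 2)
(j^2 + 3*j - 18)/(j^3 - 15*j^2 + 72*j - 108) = (j + 6)/(j^2 - 12*j + 36)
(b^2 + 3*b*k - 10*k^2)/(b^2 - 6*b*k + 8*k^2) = (b + 5*k)/(b - 4*k)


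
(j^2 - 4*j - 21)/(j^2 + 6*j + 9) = (j - 7)/(j + 3)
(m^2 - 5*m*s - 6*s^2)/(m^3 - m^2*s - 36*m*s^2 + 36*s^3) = (-m - s)/(-m^2 - 5*m*s + 6*s^2)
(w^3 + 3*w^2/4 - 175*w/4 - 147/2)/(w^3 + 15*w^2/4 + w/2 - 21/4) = (w^2 - w - 42)/(w^2 + 2*w - 3)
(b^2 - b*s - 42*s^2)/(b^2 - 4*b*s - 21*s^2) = (b + 6*s)/(b + 3*s)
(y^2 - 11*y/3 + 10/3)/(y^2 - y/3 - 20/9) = 3*(y - 2)/(3*y + 4)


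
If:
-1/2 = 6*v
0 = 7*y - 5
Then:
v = -1/12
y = 5/7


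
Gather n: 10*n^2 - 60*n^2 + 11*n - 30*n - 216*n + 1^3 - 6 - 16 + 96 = -50*n^2 - 235*n + 75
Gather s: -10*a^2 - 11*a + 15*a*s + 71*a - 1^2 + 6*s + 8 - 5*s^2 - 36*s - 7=-10*a^2 + 60*a - 5*s^2 + s*(15*a - 30)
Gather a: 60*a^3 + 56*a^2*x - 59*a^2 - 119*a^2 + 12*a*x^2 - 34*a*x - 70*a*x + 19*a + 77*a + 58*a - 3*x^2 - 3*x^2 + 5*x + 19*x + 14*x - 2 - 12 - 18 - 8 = 60*a^3 + a^2*(56*x - 178) + a*(12*x^2 - 104*x + 154) - 6*x^2 + 38*x - 40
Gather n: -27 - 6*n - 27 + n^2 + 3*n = n^2 - 3*n - 54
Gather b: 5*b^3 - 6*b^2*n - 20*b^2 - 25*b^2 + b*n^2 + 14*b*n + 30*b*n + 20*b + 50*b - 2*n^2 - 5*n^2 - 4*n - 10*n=5*b^3 + b^2*(-6*n - 45) + b*(n^2 + 44*n + 70) - 7*n^2 - 14*n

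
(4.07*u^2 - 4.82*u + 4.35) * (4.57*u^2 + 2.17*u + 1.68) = 18.5999*u^4 - 13.1955*u^3 + 16.2577*u^2 + 1.3419*u + 7.308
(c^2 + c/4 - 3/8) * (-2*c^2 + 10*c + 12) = -2*c^4 + 19*c^3/2 + 61*c^2/4 - 3*c/4 - 9/2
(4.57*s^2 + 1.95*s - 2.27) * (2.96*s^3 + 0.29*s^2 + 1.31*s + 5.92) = 13.5272*s^5 + 7.0973*s^4 - 0.166999999999999*s^3 + 28.9506*s^2 + 8.5703*s - 13.4384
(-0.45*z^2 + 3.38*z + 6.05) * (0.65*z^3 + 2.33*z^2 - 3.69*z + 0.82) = -0.2925*z^5 + 1.1485*z^4 + 13.4684*z^3 + 1.2553*z^2 - 19.5529*z + 4.961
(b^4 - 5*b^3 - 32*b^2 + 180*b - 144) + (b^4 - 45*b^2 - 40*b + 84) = 2*b^4 - 5*b^3 - 77*b^2 + 140*b - 60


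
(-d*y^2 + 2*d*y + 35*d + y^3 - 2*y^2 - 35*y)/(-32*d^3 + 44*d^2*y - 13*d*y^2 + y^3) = (y^2 - 2*y - 35)/(32*d^2 - 12*d*y + y^2)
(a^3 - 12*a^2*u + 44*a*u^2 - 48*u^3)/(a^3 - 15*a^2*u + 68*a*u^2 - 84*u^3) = (-a + 4*u)/(-a + 7*u)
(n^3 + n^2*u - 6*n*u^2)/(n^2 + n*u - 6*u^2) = n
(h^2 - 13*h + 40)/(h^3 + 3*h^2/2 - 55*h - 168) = 2*(h - 5)/(2*h^2 + 19*h + 42)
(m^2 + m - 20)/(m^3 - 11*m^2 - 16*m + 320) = (m - 4)/(m^2 - 16*m + 64)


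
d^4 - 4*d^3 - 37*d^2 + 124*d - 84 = (d - 7)*(d - 2)*(d - 1)*(d + 6)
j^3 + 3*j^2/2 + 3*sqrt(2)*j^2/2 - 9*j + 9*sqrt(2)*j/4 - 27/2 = (j + 3/2)*(j - 3*sqrt(2)/2)*(j + 3*sqrt(2))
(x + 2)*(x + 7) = x^2 + 9*x + 14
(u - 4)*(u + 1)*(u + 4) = u^3 + u^2 - 16*u - 16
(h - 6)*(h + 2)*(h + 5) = h^3 + h^2 - 32*h - 60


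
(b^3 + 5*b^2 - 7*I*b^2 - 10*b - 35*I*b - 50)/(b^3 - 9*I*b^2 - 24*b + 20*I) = (b + 5)/(b - 2*I)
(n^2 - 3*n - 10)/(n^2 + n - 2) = (n - 5)/(n - 1)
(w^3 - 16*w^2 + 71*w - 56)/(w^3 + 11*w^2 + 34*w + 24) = (w^3 - 16*w^2 + 71*w - 56)/(w^3 + 11*w^2 + 34*w + 24)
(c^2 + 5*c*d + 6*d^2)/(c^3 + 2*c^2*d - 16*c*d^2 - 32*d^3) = (c + 3*d)/(c^2 - 16*d^2)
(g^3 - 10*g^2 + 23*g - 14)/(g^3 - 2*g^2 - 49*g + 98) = (g - 1)/(g + 7)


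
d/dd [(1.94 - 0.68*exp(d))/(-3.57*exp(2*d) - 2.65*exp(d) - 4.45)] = (-2.4276*exp(2*d) + 13.8516*exp(d) + 8.167)*exp(d)/(12.7449*exp(4*d) + 18.921*exp(3*d) + 38.7955*exp(2*d) + 23.585*exp(d) + 19.8025)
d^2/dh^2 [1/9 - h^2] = -2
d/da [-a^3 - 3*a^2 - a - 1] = -3*a^2 - 6*a - 1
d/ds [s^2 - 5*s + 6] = 2*s - 5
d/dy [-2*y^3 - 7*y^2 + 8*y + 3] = -6*y^2 - 14*y + 8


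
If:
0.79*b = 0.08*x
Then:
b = 0.10126582278481*x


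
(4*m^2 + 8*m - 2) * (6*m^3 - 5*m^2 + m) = 24*m^5 + 28*m^4 - 48*m^3 + 18*m^2 - 2*m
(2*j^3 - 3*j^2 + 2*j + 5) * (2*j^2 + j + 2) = 4*j^5 - 4*j^4 + 5*j^3 + 6*j^2 + 9*j + 10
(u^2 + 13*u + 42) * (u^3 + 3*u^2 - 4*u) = u^5 + 16*u^4 + 77*u^3 + 74*u^2 - 168*u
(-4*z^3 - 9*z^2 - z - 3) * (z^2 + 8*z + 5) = -4*z^5 - 41*z^4 - 93*z^3 - 56*z^2 - 29*z - 15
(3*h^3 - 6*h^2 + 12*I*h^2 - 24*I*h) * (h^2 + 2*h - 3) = 3*h^5 + 12*I*h^4 - 21*h^3 + 18*h^2 - 84*I*h^2 + 72*I*h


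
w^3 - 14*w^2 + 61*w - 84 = (w - 7)*(w - 4)*(w - 3)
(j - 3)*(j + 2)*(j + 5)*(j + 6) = j^4 + 10*j^3 + 13*j^2 - 96*j - 180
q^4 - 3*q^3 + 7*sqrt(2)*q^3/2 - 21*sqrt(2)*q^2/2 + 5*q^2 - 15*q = q*(q - 3)*(q + sqrt(2))*(q + 5*sqrt(2)/2)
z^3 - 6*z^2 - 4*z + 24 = (z - 6)*(z - 2)*(z + 2)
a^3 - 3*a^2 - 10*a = a*(a - 5)*(a + 2)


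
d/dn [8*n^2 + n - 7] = 16*n + 1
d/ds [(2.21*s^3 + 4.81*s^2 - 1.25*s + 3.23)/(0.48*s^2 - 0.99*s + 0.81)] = (1.0608*s^4 - 4.3758*s^3 + 1.2084*s^2 + 4.6914*s + 2.1852)/(0.2304*s^4 - 0.9504*s^3 + 1.7577*s^2 - 1.6038*s + 0.6561)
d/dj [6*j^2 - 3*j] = 12*j - 3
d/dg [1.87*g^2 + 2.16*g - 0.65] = 3.74*g + 2.16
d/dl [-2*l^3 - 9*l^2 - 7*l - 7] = -6*l^2 - 18*l - 7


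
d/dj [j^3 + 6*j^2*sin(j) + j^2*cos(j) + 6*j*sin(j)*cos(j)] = -j^2*sin(j) + 6*j^2*cos(j) + 3*j^2 + 12*j*sin(j) + 2*j*cos(j) + 6*j*cos(2*j) + 3*sin(2*j)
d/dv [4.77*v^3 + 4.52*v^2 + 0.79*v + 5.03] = 14.31*v^2 + 9.04*v + 0.79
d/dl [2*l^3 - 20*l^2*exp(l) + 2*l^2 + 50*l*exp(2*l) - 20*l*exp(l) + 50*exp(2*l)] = -20*l^2*exp(l) + 6*l^2 + 100*l*exp(2*l) - 60*l*exp(l) + 4*l + 150*exp(2*l) - 20*exp(l)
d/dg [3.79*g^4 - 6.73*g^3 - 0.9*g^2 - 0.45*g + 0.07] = 15.16*g^3 - 20.19*g^2 - 1.8*g - 0.45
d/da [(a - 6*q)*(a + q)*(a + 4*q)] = 3*a^2 - 2*a*q - 26*q^2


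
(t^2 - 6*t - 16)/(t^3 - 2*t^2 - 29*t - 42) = (t - 8)/(t^2 - 4*t - 21)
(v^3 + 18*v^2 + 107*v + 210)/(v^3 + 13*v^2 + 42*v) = (v + 5)/v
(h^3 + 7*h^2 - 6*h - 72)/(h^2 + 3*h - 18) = h + 4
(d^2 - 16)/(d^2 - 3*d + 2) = (d^2 - 16)/(d^2 - 3*d + 2)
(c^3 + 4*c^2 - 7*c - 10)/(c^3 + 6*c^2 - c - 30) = (c + 1)/(c + 3)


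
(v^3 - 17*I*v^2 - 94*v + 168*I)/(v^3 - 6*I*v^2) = 1 - 11*I/v - 28/v^2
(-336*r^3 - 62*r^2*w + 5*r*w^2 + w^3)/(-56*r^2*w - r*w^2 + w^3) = (6*r + w)/w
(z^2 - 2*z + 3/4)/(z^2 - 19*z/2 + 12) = (z - 1/2)/(z - 8)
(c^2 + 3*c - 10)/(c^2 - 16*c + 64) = (c^2 + 3*c - 10)/(c^2 - 16*c + 64)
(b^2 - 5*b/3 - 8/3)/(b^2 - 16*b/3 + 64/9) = 3*(b + 1)/(3*b - 8)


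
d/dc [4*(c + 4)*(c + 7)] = 8*c + 44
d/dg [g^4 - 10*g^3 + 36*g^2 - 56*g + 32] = 4*g^3 - 30*g^2 + 72*g - 56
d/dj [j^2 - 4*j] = 2*j - 4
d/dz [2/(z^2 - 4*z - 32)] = 4*(2 - z)/(-z^2 + 4*z + 32)^2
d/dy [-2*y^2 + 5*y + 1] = 5 - 4*y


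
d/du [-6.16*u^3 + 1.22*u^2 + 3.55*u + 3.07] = -18.48*u^2 + 2.44*u + 3.55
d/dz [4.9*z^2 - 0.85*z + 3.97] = 9.8*z - 0.85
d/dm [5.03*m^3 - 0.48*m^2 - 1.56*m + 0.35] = 15.09*m^2 - 0.96*m - 1.56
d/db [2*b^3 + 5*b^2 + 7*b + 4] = 6*b^2 + 10*b + 7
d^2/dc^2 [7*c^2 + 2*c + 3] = 14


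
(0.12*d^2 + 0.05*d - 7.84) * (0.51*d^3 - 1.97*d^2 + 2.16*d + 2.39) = 0.0612*d^5 - 0.2109*d^4 - 3.8377*d^3 + 15.8396*d^2 - 16.8149*d - 18.7376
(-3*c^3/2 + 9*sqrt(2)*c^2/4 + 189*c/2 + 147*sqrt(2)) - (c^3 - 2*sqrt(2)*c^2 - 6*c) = -5*c^3/2 + 17*sqrt(2)*c^2/4 + 201*c/2 + 147*sqrt(2)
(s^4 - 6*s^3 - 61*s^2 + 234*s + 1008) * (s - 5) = s^5 - 11*s^4 - 31*s^3 + 539*s^2 - 162*s - 5040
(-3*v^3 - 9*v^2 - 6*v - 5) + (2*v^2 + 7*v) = -3*v^3 - 7*v^2 + v - 5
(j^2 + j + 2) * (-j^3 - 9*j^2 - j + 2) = -j^5 - 10*j^4 - 12*j^3 - 17*j^2 + 4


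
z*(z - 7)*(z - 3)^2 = z^4 - 13*z^3 + 51*z^2 - 63*z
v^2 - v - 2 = (v - 2)*(v + 1)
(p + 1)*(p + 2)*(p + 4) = p^3 + 7*p^2 + 14*p + 8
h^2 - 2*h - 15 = (h - 5)*(h + 3)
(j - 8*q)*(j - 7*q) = j^2 - 15*j*q + 56*q^2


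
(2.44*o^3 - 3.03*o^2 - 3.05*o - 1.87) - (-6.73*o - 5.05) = 2.44*o^3 - 3.03*o^2 + 3.68*o + 3.18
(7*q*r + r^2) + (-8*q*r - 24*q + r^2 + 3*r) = -q*r - 24*q + 2*r^2 + 3*r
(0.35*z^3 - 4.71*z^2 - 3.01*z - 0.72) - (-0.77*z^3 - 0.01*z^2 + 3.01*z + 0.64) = 1.12*z^3 - 4.7*z^2 - 6.02*z - 1.36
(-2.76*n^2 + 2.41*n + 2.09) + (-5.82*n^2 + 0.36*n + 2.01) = -8.58*n^2 + 2.77*n + 4.1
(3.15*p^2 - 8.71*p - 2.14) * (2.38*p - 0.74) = 7.497*p^3 - 23.0608*p^2 + 1.3522*p + 1.5836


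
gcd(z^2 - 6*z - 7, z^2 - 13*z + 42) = z - 7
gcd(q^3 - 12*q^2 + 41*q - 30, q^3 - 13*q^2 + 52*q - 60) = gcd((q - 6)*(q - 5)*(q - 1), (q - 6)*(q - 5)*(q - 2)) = q^2 - 11*q + 30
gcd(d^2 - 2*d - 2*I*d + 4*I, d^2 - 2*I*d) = d - 2*I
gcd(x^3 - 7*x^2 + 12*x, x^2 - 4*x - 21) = 1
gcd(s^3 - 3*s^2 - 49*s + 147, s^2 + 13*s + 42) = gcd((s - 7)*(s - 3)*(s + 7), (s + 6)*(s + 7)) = s + 7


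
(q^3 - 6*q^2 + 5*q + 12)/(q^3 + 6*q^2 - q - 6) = (q^2 - 7*q + 12)/(q^2 + 5*q - 6)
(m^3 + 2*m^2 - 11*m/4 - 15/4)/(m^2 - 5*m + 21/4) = (2*m^2 + 7*m + 5)/(2*m - 7)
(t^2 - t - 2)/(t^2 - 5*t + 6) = (t + 1)/(t - 3)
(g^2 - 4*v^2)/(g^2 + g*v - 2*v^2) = (-g + 2*v)/(-g + v)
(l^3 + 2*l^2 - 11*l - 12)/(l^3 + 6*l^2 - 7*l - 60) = (l + 1)/(l + 5)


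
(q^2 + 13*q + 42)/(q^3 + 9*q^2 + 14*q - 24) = (q + 7)/(q^2 + 3*q - 4)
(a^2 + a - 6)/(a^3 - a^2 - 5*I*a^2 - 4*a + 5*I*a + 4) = (a^2 + a - 6)/(a^3 - a^2*(1 + 5*I) + a*(-4 + 5*I) + 4)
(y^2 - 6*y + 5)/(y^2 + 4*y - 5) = (y - 5)/(y + 5)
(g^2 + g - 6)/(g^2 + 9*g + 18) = (g - 2)/(g + 6)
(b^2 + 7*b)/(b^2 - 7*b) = (b + 7)/(b - 7)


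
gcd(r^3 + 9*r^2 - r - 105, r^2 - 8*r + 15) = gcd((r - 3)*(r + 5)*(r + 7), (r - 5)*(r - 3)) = r - 3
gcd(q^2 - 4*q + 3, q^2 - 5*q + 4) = q - 1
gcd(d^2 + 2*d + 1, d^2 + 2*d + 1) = d^2 + 2*d + 1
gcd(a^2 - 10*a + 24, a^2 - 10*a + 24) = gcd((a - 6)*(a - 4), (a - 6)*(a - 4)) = a^2 - 10*a + 24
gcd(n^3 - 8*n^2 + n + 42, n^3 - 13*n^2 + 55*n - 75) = n - 3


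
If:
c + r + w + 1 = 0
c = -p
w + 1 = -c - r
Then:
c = -r - w - 1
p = r + w + 1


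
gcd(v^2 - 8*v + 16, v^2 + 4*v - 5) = 1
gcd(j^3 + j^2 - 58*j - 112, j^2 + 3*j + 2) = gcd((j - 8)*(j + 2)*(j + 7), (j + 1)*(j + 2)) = j + 2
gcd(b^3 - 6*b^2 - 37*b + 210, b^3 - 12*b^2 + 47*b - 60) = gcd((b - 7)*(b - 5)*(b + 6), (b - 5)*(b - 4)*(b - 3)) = b - 5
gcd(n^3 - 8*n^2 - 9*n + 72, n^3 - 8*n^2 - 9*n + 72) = n^3 - 8*n^2 - 9*n + 72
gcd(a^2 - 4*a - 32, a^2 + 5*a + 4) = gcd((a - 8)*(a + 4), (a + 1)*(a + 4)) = a + 4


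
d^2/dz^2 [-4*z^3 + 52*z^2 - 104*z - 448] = 104 - 24*z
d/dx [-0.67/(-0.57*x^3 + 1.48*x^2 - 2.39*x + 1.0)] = (-1.1457*x^2 + 1.9832*x - 1.6013)/(0.57*x^3 - 1.48*x^2 + 2.39*x - 1.0)^2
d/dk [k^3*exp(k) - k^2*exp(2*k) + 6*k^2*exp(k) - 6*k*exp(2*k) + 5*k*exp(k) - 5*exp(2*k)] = (k^3 - 2*k^2*exp(k) + 9*k^2 - 14*k*exp(k) + 17*k - 16*exp(k) + 5)*exp(k)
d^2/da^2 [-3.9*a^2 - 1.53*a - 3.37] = -7.80000000000000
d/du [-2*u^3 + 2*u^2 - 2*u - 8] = -6*u^2 + 4*u - 2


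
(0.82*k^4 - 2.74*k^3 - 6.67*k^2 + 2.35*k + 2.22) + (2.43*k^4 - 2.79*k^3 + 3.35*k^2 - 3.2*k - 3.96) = 3.25*k^4 - 5.53*k^3 - 3.32*k^2 - 0.85*k - 1.74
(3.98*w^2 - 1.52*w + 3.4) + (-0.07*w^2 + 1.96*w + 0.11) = 3.91*w^2 + 0.44*w + 3.51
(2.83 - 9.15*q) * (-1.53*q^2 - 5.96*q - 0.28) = 13.9995*q^3 + 50.2041*q^2 - 14.3048*q - 0.7924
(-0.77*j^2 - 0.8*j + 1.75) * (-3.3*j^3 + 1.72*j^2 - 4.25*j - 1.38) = 2.541*j^5 + 1.3156*j^4 - 3.8785*j^3 + 7.4726*j^2 - 6.3335*j - 2.415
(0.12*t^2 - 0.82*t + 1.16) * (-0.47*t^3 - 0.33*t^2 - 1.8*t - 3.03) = -0.0564*t^5 + 0.3458*t^4 - 0.4906*t^3 + 0.7296*t^2 + 0.396599999999999*t - 3.5148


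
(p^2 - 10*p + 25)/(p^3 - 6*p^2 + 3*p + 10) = (p - 5)/(p^2 - p - 2)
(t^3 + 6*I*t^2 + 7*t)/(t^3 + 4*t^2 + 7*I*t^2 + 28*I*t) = (t - I)/(t + 4)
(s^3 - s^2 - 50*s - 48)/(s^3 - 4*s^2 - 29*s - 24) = (s + 6)/(s + 3)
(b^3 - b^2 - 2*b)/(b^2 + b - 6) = b*(b + 1)/(b + 3)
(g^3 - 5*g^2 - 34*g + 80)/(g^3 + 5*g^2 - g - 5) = (g^2 - 10*g + 16)/(g^2 - 1)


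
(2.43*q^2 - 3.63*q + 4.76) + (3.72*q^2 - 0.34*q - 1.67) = 6.15*q^2 - 3.97*q + 3.09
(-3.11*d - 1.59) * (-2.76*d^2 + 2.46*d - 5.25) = 8.5836*d^3 - 3.2622*d^2 + 12.4161*d + 8.3475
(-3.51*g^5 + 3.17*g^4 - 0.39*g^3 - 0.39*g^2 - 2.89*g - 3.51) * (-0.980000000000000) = 3.4398*g^5 - 3.1066*g^4 + 0.3822*g^3 + 0.3822*g^2 + 2.8322*g + 3.4398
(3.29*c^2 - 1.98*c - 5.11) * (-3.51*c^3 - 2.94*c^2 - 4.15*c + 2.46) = -11.5479*c^5 - 2.7228*c^4 + 10.1038*c^3 + 31.3338*c^2 + 16.3357*c - 12.5706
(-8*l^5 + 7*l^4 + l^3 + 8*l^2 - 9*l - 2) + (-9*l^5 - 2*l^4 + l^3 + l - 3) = -17*l^5 + 5*l^4 + 2*l^3 + 8*l^2 - 8*l - 5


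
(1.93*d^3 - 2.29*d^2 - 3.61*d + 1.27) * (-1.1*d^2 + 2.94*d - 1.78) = -2.123*d^5 + 8.1932*d^4 - 6.197*d^3 - 7.9342*d^2 + 10.1596*d - 2.2606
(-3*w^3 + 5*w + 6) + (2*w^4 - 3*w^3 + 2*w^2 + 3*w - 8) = 2*w^4 - 6*w^3 + 2*w^2 + 8*w - 2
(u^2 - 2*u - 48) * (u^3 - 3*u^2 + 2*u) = u^5 - 5*u^4 - 40*u^3 + 140*u^2 - 96*u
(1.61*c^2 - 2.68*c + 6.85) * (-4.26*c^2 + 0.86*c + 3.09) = -6.8586*c^4 + 12.8014*c^3 - 26.5109*c^2 - 2.3902*c + 21.1665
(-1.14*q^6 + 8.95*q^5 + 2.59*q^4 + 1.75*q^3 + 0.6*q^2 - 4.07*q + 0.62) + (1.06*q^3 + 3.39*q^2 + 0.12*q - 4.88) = -1.14*q^6 + 8.95*q^5 + 2.59*q^4 + 2.81*q^3 + 3.99*q^2 - 3.95*q - 4.26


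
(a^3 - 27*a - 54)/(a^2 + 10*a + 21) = (a^2 - 3*a - 18)/(a + 7)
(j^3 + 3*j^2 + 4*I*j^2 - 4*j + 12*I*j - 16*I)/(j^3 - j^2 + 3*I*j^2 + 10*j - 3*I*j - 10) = (j^2 + 4*j*(1 + I) + 16*I)/(j^2 + 3*I*j + 10)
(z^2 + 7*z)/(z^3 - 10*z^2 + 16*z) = (z + 7)/(z^2 - 10*z + 16)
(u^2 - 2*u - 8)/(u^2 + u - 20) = (u + 2)/(u + 5)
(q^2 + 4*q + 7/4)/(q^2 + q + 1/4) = (2*q + 7)/(2*q + 1)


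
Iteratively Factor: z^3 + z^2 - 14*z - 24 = (z + 2)*(z^2 - z - 12) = (z - 4)*(z + 2)*(z + 3)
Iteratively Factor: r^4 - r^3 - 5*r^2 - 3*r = (r)*(r^3 - r^2 - 5*r - 3) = r*(r + 1)*(r^2 - 2*r - 3) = r*(r - 3)*(r + 1)*(r + 1)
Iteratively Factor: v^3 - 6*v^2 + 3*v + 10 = (v - 2)*(v^2 - 4*v - 5) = (v - 5)*(v - 2)*(v + 1)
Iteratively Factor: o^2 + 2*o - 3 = (o + 3)*(o - 1)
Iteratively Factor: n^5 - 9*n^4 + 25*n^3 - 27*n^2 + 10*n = (n)*(n^4 - 9*n^3 + 25*n^2 - 27*n + 10) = n*(n - 2)*(n^3 - 7*n^2 + 11*n - 5) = n*(n - 2)*(n - 1)*(n^2 - 6*n + 5) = n*(n - 5)*(n - 2)*(n - 1)*(n - 1)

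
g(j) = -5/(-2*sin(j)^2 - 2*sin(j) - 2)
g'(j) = -5*(4*sin(j)*cos(j) + 2*cos(j))/(-2*sin(j)^2 - 2*sin(j) - 2)^2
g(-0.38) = 3.26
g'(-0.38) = -1.02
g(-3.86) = 1.20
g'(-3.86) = 1.00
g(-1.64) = 2.51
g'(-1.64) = -0.17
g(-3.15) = 2.48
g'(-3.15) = 2.50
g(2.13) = 0.97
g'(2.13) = 0.54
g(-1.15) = 2.72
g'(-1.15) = 1.00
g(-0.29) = 3.14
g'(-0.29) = -1.62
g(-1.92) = 2.65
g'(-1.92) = -0.85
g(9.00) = 1.58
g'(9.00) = 1.66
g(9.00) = 1.58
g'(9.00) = 1.66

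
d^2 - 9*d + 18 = (d - 6)*(d - 3)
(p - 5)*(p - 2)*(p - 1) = p^3 - 8*p^2 + 17*p - 10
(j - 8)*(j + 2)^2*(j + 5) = j^4 + j^3 - 48*j^2 - 172*j - 160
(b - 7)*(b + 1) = b^2 - 6*b - 7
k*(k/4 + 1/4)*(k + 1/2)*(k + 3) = k^4/4 + 9*k^3/8 + 5*k^2/4 + 3*k/8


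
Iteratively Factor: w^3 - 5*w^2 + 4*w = (w)*(w^2 - 5*w + 4) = w*(w - 1)*(w - 4)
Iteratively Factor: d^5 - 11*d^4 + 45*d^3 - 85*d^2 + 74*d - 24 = (d - 3)*(d^4 - 8*d^3 + 21*d^2 - 22*d + 8) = (d - 4)*(d - 3)*(d^3 - 4*d^2 + 5*d - 2) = (d - 4)*(d - 3)*(d - 1)*(d^2 - 3*d + 2) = (d - 4)*(d - 3)*(d - 1)^2*(d - 2)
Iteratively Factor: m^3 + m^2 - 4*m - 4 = (m + 2)*(m^2 - m - 2) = (m - 2)*(m + 2)*(m + 1)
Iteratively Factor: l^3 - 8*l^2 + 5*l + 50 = (l - 5)*(l^2 - 3*l - 10) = (l - 5)^2*(l + 2)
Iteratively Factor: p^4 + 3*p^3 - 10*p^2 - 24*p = (p + 2)*(p^3 + p^2 - 12*p) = (p + 2)*(p + 4)*(p^2 - 3*p) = p*(p + 2)*(p + 4)*(p - 3)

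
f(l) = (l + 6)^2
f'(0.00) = 12.00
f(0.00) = 36.00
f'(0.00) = 12.00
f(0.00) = 36.00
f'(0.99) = 13.98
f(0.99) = 48.86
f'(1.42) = 14.84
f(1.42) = 55.06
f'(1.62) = 15.24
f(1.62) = 58.06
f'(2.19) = 16.38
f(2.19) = 67.08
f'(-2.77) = 6.46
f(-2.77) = 10.43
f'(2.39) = 16.78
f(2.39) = 70.39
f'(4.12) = 20.24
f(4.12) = 102.41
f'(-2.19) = 7.62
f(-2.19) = 14.52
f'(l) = 2*l + 12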